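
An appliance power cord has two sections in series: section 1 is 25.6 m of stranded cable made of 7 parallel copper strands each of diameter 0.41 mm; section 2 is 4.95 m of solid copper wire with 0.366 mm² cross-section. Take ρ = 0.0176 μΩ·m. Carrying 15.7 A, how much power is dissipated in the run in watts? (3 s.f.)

179 W

ρ = 0.0176 μΩ·m = 1.76×10^-8 Ω·m
Section 1: A_strand = π(2.0500e-04)² = 1.320e-07 m²; R₁ = ρL/(N·A_s) = (1.76×10^-8)(25.6)/(7×1.320e-07) = 0.4875 Ω
Section 2: A = 0.366 mm² = 3.660e-07 m²
R₂ = (1.76×10^-8)(4.95)/(3.660e-07) = 0.238 Ω
R = R₁ + R₂ = 0.7256 Ω
P = I²R = (15.7)² × 0.7256 = 179 W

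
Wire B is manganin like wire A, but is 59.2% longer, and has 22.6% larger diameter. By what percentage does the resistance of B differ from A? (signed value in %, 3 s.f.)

R ∝ L/d², so R_B/R_A = (1 + 59.2/100) × (1 + 22.6/100)⁻²
= 1.592 × 0.6653 = 1.059
(R_B − R_A)/R_A = 1.059 − 1 = 5.92%

5.92%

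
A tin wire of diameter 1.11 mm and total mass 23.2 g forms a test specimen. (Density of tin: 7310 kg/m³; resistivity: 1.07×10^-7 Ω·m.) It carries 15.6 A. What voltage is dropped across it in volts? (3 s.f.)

5.66 V

A = π(d/2)² = π(5.5500e-04 m)² = 9.6769e-07 m²
L = m/(density·A) = 0.0232/(7310×9.6769e-07) = 3.28 m
R = ρL/A = (1.07×10^-7)(3.28)/(9.6769e-07) = 0.3626 Ω
V = IR = 15.6 × 0.3626 = 5.66 V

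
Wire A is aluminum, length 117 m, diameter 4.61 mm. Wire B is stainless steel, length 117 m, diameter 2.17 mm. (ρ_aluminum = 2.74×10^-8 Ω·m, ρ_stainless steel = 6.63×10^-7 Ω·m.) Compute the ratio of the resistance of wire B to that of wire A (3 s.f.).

R ∝ ρL/d², so R_B/R_A = (ρ_B/ρ_A) × (d_A/d_B)²
= (6.63×10^-7/2.74×10^-8) × (4.61/2.17)² = 109

109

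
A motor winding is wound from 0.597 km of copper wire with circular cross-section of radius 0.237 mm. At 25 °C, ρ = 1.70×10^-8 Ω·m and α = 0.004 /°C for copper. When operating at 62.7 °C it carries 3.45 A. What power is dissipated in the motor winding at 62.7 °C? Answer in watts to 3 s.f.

788 W

A = πr² = π(2.3700e-04 m)² = 1.765e-07 m²
R₍25₎ = ρL/A = (1.70×10^-8)(597)/(1.765e-07) = 57.51 Ω
R₍62.7₎ = R₍25₎(1 + αΔT) = 57.51 × (1 + 0.004×37.7) = 66.19 Ω
P = I²R = (3.45)² × 66.19 = 788 W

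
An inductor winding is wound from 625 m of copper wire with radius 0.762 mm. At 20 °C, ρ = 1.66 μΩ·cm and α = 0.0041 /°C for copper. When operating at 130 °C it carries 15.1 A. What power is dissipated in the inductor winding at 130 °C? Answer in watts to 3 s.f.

ρ = 1.66 μΩ·cm = 1.66×10^-8 Ω·m
A = πr² = π(7.6200e-04 m)² = 1.824e-06 m²
R₍20₎ = ρL/A = (1.66×10^-8)(625)/(1.824e-06) = 5.688 Ω
R₍130₎ = R₍20₎(1 + αΔT) = 5.688 × (1 + 0.0041×110) = 8.253 Ω
P = I²R = (15.1)² × 8.253 = 1880 W

1880 W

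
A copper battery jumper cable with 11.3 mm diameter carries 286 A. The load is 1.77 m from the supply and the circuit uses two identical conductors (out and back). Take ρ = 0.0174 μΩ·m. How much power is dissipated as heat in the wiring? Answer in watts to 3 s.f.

ρ = 0.0174 μΩ·m = 1.74×10^-8 Ω·m
A = π(d/2)² = π(5.6500e-03 m)² = 1.003e-04 m²
Total conductor length (both ways) L = 2 × 1.77 = 3.54 m
R = ρL/A = (1.74×10^-8)(3.54)/(1.003e-04) = 6.142×10^-4 Ω
P = I²R = (286)² × 6.142×10^-4 = 50.2 W

50.2 W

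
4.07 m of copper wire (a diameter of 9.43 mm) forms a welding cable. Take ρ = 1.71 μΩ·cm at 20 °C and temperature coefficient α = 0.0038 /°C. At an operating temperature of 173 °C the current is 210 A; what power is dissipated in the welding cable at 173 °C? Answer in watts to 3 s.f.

ρ = 1.71 μΩ·cm = 1.71×10^-8 Ω·m
A = π(d/2)² = π(4.7150e-03 m)² = 6.984e-05 m²
R₍20₎ = ρL/A = (1.71×10^-8)(4.07)/(6.984e-05) = 9.965×10^-4 Ω
R₍173₎ = R₍20₎(1 + αΔT) = 9.965×10^-4 × (1 + 0.0038×153) = 0.001576 Ω
P = I²R = (210)² × 0.001576 = 69.5 W

69.5 W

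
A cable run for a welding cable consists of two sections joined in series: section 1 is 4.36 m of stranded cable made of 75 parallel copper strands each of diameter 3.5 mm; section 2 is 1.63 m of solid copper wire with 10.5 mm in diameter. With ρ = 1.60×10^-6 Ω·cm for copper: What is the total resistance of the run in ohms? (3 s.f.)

ρ = 1.60×10^-6 Ω·cm = 1.60×10^-8 Ω·m
Section 1: A_strand = π(1.7500e-03)² = 9.621e-06 m²; R₁ = ρL/(N·A_s) = (1.60×10^-8)(4.36)/(75×9.621e-06) = 9.668×10^-5 Ω
Section 2: A = π(d/2)² = π(5.2500e-03 m)² = 8.659e-05 m²
R₂ = (1.60×10^-8)(1.63)/(8.659e-05) = 3.012×10^-4 Ω
R = R₁ + R₂ = 3.98×10^-4 Ω

3.98×10^-4 Ω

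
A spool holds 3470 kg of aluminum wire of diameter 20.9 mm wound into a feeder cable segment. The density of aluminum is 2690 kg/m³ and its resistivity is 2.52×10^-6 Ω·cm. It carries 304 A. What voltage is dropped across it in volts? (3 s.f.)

ρ = 2.52×10^-6 Ω·cm = 2.52×10^-8 Ω·m
A = π(d/2)² = π(1.0450e-02 m)² = 3.4307e-04 m²
L = m/(density·A) = 3470/(2690×3.4307e-04) = 3760 m
R = ρL/A = (2.52×10^-8)(3760)/(3.4307e-04) = 0.2762 Ω
V = IR = 304 × 0.2762 = 84.0 V

84.0 V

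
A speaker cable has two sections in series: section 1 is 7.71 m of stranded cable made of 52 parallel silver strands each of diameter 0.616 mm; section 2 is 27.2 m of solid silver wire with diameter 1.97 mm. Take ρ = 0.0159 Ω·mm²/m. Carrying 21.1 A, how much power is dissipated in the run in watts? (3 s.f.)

ρ = 0.0159 Ω·mm²/m = 1.59×10^-8 Ω·m
Section 1: A_strand = π(3.0800e-04)² = 2.980e-07 m²; R₁ = ρL/(N·A_s) = (1.59×10^-8)(7.71)/(52×2.980e-07) = 0.00791 Ω
Section 2: A = π(d/2)² = π(9.8500e-04 m)² = 3.048e-06 m²
R₂ = (1.59×10^-8)(27.2)/(3.048e-06) = 0.1419 Ω
R = R₁ + R₂ = 0.1498 Ω
P = I²R = (21.1)² × 0.1498 = 66.7 W

66.7 W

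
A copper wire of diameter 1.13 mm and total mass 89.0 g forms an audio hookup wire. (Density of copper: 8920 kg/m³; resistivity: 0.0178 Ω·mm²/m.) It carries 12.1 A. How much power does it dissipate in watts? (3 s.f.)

25.9 W

ρ = 0.0178 Ω·mm²/m = 1.78×10^-8 Ω·m
A = π(d/2)² = π(5.6500e-04 m)² = 1.0029e-06 m²
L = m/(density·A) = 0.089/(8920×1.0029e-06) = 9.949 m
R = ρL/A = (1.78×10^-8)(9.949)/(1.0029e-06) = 0.1766 Ω
P = I²R = (12.1)² × 0.1766 = 25.9 W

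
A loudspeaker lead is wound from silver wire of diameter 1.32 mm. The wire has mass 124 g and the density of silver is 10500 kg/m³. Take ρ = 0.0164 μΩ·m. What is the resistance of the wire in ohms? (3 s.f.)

ρ = 0.0164 μΩ·m = 1.64×10^-8 Ω·m
A = π(d/2)² = π(6.6000e-04 m)² = 1.3685e-06 m²
L = m/(density·A) = 0.124/(10500×1.3685e-06) = 8.63 m
R = ρL/A = (1.64×10^-8)(8.63)/(1.3685e-06) = 0.103 Ω

0.103 Ω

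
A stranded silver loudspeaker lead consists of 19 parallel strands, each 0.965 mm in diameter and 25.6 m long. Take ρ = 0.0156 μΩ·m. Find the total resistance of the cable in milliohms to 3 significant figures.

ρ = 0.0156 μΩ·m = 1.56×10^-8 Ω·m
A_strand = π(4.8250e-04 m)² = 7.314e-07 m²
R_strand = ρL/A = (1.56×10^-8)(25.6)/(7.314e-07) = 0.546 Ω
R_total = R_strand/N = 0.546/19 = 28.7 mΩ

28.7 mΩ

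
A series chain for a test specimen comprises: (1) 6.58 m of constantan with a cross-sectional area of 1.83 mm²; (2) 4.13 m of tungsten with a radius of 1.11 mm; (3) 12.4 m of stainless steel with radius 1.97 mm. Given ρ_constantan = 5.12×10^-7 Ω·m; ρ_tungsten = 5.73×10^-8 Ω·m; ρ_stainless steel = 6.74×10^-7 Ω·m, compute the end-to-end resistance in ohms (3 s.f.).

2.59 Ω

Seg 1: A = 1.83 mm² = 1.830e-06 m²
R_1 = (5.12×10^-7)(6.58)/(1.830e-06) = 1.841 Ω
Seg 2: A = πr² = π(1.1100e-03 m)² = 3.871e-06 m²
R_2 = (5.73×10^-8)(4.13)/(3.871e-06) = 0.06114 Ω
Seg 3: A = πr² = π(1.9700e-03 m)² = 1.219e-05 m²
R_3 = (6.74×10^-7)(12.4)/(1.219e-05) = 0.6855 Ω
R_total = R_1 + R_2 + R_3 = 2.59 Ω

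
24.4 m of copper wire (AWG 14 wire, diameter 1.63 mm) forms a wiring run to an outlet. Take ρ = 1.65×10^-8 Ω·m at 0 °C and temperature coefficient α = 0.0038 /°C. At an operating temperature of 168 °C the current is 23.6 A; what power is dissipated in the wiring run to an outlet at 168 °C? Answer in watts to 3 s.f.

176 W

A = π(1.63/2 mm)² = π(8.1500e-04 m)² = 2.087e-06 m²
R₍0₎ = ρL/A = (1.65×10^-8)(24.4)/(2.087e-06) = 0.1929 Ω
R₍168₎ = R₍0₎(1 + αΔT) = 0.1929 × (1 + 0.0038×168) = 0.3161 Ω
P = I²R = (23.6)² × 0.3161 = 176 W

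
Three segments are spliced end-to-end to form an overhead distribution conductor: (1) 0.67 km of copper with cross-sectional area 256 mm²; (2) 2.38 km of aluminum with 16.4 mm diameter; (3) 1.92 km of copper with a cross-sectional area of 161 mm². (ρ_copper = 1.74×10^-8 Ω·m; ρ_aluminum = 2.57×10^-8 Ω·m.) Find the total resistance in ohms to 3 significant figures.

0.543 Ω

Seg 1: A = 256 mm² = 2.560e-04 m²
R_1 = (1.74×10^-8)(670)/(2.560e-04) = 0.04554 Ω
Seg 2: A = π(d/2)² = π(8.2000e-03 m)² = 2.112e-04 m²
R_2 = (2.57×10^-8)(2380)/(2.112e-04) = 0.2896 Ω
Seg 3: A = 161 mm² = 1.610e-04 m²
R_3 = (1.74×10^-8)(1920)/(1.610e-04) = 0.2075 Ω
R_total = R_1 + R_2 + R_3 = 0.543 Ω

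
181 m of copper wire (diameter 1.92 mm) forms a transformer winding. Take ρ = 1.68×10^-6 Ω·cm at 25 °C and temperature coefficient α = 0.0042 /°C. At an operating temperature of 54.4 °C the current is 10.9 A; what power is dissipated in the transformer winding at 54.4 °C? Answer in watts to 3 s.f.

ρ = 1.68×10^-6 Ω·cm = 1.68×10^-8 Ω·m
A = π(d/2)² = π(9.6000e-04 m)² = 2.895e-06 m²
R₍25₎ = ρL/A = (1.68×10^-8)(181)/(2.895e-06) = 1.05 Ω
R₍54.4₎ = R₍25₎(1 + αΔT) = 1.05 × (1 + 0.0042×29.4) = 1.18 Ω
P = I²R = (10.9)² × 1.18 = 140 W

140 W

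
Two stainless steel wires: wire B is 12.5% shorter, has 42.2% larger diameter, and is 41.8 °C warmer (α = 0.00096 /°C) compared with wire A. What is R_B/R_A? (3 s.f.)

0.450

R ∝ ρL/d² with ρ ∝ (1+αΔT), so R_B/R_A = (1 − 12.5/100) × (1 + 42.2/100)⁻² × (1 + 0.00096×41.8)
= 0.875 × 0.4945 × 1.04 = 0.450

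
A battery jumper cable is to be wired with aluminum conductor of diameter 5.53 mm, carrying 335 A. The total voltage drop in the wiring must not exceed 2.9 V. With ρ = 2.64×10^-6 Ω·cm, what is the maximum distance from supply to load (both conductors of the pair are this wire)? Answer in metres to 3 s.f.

ρ = 2.64×10^-6 Ω·cm = 2.64×10^-8 Ω·m
A = π(d/2)² = π(2.7650e-03 m)² = 2.402e-05 m²
L_max = V_max·A/(2·ρI) = (2.9)(2.402e-05)/(2×2.64×10^-8×335) = 3.94 m

3.94 m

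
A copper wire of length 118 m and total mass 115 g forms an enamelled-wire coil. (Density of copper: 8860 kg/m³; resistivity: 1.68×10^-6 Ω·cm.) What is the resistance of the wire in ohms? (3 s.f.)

ρ = 1.68×10^-6 Ω·cm = 1.68×10^-8 Ω·m
A = m/(density·L) = 0.115/(8860×118) = 1.1000e-07 m²
R = ρL/A = (1.68×10^-8)(118)/(1.1000e-07) = 18.0 Ω

18.0 Ω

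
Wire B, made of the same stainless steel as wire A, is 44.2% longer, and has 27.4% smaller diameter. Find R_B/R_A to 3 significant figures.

R ∝ L/d², so R_B/R_A = (1 + 44.2/100) × (1 − 27.4/100)⁻²
= 1.442 × 1.897 = 2.74

2.74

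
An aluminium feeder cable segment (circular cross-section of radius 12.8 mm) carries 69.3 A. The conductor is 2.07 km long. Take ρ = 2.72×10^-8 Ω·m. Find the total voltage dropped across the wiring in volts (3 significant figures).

7.58 V

A = πr² = π(1.2800e-02 m)² = 5.147e-04 m²
R = ρL/A = (2.72×10^-8)(2070)/(5.147e-04) = 0.1094 Ω
V = IR = 69.3 × 0.1094 = 7.58 V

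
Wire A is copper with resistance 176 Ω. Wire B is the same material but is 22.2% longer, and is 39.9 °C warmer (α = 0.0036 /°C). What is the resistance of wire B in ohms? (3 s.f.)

246 Ω

R ∝ ρL/d² with ρ ∝ (1+αΔT), so R_B/R_A = (1 + 22.2/100) × (1 + 0.0036×39.9)
= 1.222 × 1.144 = 1.397
R_B = 1.397 × 176 = 246 Ω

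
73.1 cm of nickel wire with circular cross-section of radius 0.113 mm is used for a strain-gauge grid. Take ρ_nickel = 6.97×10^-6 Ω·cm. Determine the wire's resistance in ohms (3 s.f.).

ρ = 6.97×10^-6 Ω·cm = 6.97×10^-8 Ω·m
A = πr² = π(1.1300e-04 m)² = 4.011e-08 m²
R = ρL/A = (6.97×10^-8)(0.731 m)/(4.011e-08 m²) = 1.27 Ω

1.27 Ω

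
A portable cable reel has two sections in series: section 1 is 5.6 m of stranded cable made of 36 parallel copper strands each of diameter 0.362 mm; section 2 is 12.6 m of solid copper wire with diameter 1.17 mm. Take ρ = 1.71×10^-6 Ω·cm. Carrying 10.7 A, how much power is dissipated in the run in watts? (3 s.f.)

25.9 W

ρ = 1.71×10^-6 Ω·cm = 1.71×10^-8 Ω·m
Section 1: A_strand = π(1.8100e-04)² = 1.029e-07 m²; R₁ = ρL/(N·A_s) = (1.71×10^-8)(5.6)/(36×1.029e-07) = 0.02584 Ω
Section 2: A = π(d/2)² = π(5.8500e-04 m)² = 1.075e-06 m²
R₂ = (1.71×10^-8)(12.6)/(1.075e-06) = 0.2004 Ω
R = R₁ + R₂ = 0.2262 Ω
P = I²R = (10.7)² × 0.2262 = 25.9 W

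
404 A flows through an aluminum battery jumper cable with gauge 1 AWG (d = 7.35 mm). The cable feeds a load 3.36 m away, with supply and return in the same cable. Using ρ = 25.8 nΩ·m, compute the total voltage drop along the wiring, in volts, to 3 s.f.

ρ = 25.8 nΩ·m = 2.58×10^-8 Ω·m
A = π(7.35/2 mm)² = π(3.6750e-03 m)² = 4.243e-05 m²
Total conductor length (both ways) L = 2 × 3.36 = 6.72 m
R = ρL/A = (2.58×10^-8)(6.72)/(4.243e-05) = 0.004086 Ω
V = IR = 404 × 0.004086 = 1.65 V

1.65 V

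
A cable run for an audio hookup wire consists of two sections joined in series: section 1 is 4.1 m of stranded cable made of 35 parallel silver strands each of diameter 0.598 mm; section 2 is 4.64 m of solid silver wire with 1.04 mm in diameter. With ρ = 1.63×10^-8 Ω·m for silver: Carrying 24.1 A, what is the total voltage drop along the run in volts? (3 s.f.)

Section 1: A_strand = π(2.9900e-04)² = 2.809e-07 m²; R₁ = ρL/(N·A_s) = (1.63×10^-8)(4.1)/(35×2.809e-07) = 0.006798 Ω
Section 2: A = π(d/2)² = π(5.2000e-04 m)² = 8.495e-07 m²
R₂ = (1.63×10^-8)(4.64)/(8.495e-07) = 0.08903 Ω
R = R₁ + R₂ = 0.09583 Ω
V = IR = 24.1 × 0.09583 = 2.31 V

2.31 V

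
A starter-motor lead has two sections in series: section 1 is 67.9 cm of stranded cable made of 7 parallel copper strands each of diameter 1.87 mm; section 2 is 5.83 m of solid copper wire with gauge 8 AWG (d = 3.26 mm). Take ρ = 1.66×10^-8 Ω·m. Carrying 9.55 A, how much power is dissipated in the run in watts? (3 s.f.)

1.11 W

Section 1: A_strand = π(9.3500e-04)² = 2.746e-06 m²; R₁ = ρL/(N·A_s) = (1.66×10^-8)(0.679)/(7×2.746e-06) = 5.863×10^-4 Ω
Section 2: A = π(3.26/2 mm)² = π(1.6300e-03 m)² = 8.347e-06 m²
R₂ = (1.66×10^-8)(5.83)/(8.347e-06) = 0.01159 Ω
R = R₁ + R₂ = 0.01218 Ω
P = I²R = (9.55)² × 0.01218 = 1.11 W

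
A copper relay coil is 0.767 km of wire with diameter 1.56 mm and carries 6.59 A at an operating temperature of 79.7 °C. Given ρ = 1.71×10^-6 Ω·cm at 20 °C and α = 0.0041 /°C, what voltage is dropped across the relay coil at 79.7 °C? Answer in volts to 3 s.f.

56.3 V

ρ = 1.71×10^-6 Ω·cm = 1.71×10^-8 Ω·m
A = π(d/2)² = π(7.8000e-04 m)² = 1.911e-06 m²
R₍20₎ = ρL/A = (1.71×10^-8)(767)/(1.911e-06) = 6.862 Ω
R₍79.7₎ = R₍20₎(1 + αΔT) = 6.862 × (1 + 0.0041×59.7) = 8.542 Ω
V = IR = 6.59 × 8.542 = 56.3 V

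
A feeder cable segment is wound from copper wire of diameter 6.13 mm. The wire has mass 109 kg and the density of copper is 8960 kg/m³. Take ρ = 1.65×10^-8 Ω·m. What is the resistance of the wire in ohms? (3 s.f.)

A = π(d/2)² = π(3.0650e-03 m)² = 2.9513e-05 m²
L = m/(density·A) = 109/(8960×2.9513e-05) = 412.2 m
R = ρL/A = (1.65×10^-8)(412.2)/(2.9513e-05) = 0.230 Ω

0.230 Ω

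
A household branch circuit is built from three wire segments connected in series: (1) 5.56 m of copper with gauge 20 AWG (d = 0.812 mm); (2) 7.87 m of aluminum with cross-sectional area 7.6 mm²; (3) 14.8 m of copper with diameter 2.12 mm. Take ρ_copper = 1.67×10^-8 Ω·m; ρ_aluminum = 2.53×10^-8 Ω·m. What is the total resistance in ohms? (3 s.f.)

0.276 Ω

Seg 1: A = π(0.812/2 mm)² = π(4.0600e-04 m)² = 5.178e-07 m²
R_1 = (1.67×10^-8)(5.56)/(5.178e-07) = 0.1793 Ω
Seg 2: A = 7.6 mm² = 7.600e-06 m²
R_2 = (2.53×10^-8)(7.87)/(7.600e-06) = 0.0262 Ω
Seg 3: A = π(d/2)² = π(1.0600e-03 m)² = 3.530e-06 m²
R_3 = (1.67×10^-8)(14.8)/(3.530e-06) = 0.07002 Ω
R_total = R_1 + R_2 + R_3 = 0.276 Ω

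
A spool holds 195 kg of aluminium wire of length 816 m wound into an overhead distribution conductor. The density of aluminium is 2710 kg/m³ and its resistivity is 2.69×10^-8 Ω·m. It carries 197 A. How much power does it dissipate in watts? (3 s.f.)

9660 W

A = m/(density·L) = 195/(2710×816) = 8.8181e-05 m²
R = ρL/A = (2.69×10^-8)(816)/(8.8181e-05) = 0.2489 Ω
P = I²R = (197)² × 0.2489 = 9660 W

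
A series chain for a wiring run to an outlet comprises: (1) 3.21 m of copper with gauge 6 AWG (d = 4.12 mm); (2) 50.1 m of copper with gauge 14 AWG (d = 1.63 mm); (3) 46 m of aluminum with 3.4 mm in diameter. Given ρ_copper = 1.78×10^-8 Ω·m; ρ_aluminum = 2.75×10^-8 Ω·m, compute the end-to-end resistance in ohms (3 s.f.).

Seg 1: A = π(4.12/2 mm)² = π(2.0600e-03 m)² = 1.333e-05 m²
R_1 = (1.78×10^-8)(3.21)/(1.333e-05) = 0.004286 Ω
Seg 2: A = π(1.63/2 mm)² = π(8.1500e-04 m)² = 2.087e-06 m²
R_2 = (1.78×10^-8)(50.1)/(2.087e-06) = 0.4274 Ω
Seg 3: A = π(d/2)² = π(1.7000e-03 m)² = 9.079e-06 m²
R_3 = (2.75×10^-8)(46)/(9.079e-06) = 0.1393 Ω
R_total = R_1 + R_2 + R_3 = 0.571 Ω

0.571 Ω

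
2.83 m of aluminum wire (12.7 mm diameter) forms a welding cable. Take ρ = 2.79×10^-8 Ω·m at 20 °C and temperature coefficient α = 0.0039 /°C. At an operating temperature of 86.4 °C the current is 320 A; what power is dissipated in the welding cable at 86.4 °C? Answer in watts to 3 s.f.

80.4 W

A = π(d/2)² = π(6.3500e-03 m)² = 1.267e-04 m²
R₍20₎ = ρL/A = (2.79×10^-8)(2.83)/(1.267e-04) = 6.233×10^-4 Ω
R₍86.4₎ = R₍20₎(1 + αΔT) = 6.233×10^-4 × (1 + 0.0039×66.4) = 7.847×10^-4 Ω
P = I²R = (320)² × 7.847×10^-4 = 80.4 W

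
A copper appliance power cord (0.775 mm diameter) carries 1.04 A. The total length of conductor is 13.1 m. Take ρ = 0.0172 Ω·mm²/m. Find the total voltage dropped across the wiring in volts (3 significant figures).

ρ = 0.0172 Ω·mm²/m = 1.72×10^-8 Ω·m
A = π(d/2)² = π(3.8750e-04 m)² = 4.717e-07 m²
R = ρL/A = (1.72×10^-8)(13.1)/(4.717e-07) = 0.4776 Ω
V = IR = 1.04 × 0.4776 = 0.497 V

0.497 V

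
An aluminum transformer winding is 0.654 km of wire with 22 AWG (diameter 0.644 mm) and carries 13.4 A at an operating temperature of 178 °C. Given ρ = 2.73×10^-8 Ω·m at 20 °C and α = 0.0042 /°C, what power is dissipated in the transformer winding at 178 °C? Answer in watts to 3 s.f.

A = π(0.644/2 mm)² = π(3.2200e-04 m)² = 3.257e-07 m²
R₍20₎ = ρL/A = (2.73×10^-8)(654)/(3.257e-07) = 54.81 Ω
R₍178₎ = R₍20₎(1 + αΔT) = 54.81 × (1 + 0.0042×158) = 91.19 Ω
P = I²R = (13.4)² × 91.19 = 16400 W

16400 W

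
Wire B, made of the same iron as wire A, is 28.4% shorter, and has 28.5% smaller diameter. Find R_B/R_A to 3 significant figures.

1.40

R ∝ L/d², so R_B/R_A = (1 − 28.4/100) × (1 − 28.5/100)⁻²
= 0.716 × 1.956 = 1.40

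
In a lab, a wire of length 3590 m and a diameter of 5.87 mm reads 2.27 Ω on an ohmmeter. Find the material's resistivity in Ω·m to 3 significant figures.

A = π(d/2)² = π(2.9350e-03 m)² = 2.706e-05 m²
ρ = RA/L = (2.27)(2.706e-05)/(3590) = 1.71×10^-8 Ω·m

1.71×10^-8 Ω·m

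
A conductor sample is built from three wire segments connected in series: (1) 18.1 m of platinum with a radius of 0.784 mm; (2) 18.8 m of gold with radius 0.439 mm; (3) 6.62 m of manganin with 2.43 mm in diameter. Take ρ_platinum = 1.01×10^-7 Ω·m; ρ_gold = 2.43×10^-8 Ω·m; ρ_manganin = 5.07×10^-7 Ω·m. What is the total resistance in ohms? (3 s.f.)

2.42 Ω

Seg 1: A = πr² = π(7.8400e-04 m)² = 1.931e-06 m²
R_1 = (1.01×10^-7)(18.1)/(1.931e-06) = 0.9467 Ω
Seg 2: A = πr² = π(4.3900e-04 m)² = 6.055e-07 m²
R_2 = (2.43×10^-8)(18.8)/(6.055e-07) = 0.7545 Ω
Seg 3: A = π(d/2)² = π(1.2150e-03 m)² = 4.638e-06 m²
R_3 = (5.07×10^-7)(6.62)/(4.638e-06) = 0.7237 Ω
R_total = R_1 + R_2 + R_3 = 2.42 Ω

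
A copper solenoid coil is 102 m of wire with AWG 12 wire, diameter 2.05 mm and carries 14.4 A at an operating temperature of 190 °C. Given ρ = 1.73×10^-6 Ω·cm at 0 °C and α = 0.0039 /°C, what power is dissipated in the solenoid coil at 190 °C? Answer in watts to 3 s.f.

ρ = 1.73×10^-6 Ω·cm = 1.73×10^-8 Ω·m
A = π(2.05/2 mm)² = π(1.0250e-03 m)² = 3.301e-06 m²
R₍0₎ = ρL/A = (1.73×10^-8)(102)/(3.301e-06) = 0.5346 Ω
R₍190₎ = R₍0₎(1 + αΔT) = 0.5346 × (1 + 0.0039×190) = 0.9308 Ω
P = I²R = (14.4)² × 0.9308 = 193 W

193 W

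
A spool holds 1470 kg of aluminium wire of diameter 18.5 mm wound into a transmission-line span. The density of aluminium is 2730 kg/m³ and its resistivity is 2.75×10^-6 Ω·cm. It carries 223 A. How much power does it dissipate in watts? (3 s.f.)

10200 W

ρ = 2.75×10^-6 Ω·cm = 2.75×10^-8 Ω·m
A = π(d/2)² = π(9.2500e-03 m)² = 2.6880e-04 m²
L = m/(density·A) = 1470/(2730×2.6880e-04) = 2003 m
R = ρL/A = (2.75×10^-8)(2003)/(2.6880e-04) = 0.2049 Ω
P = I²R = (223)² × 0.2049 = 10200 W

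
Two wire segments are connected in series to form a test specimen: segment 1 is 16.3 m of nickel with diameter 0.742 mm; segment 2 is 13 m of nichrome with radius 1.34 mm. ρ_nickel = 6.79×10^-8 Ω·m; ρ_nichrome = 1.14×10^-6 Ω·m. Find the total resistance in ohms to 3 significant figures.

Segment 1: A = π(d/2)² = π(3.7100e-04 m)² = 4.324e-07 m²
R₁ = ρL/A = (6.79×10^-8)(16.3)/(4.324e-07) = 2.56 Ω
Segment 2: A = πr² = π(1.3400e-03 m)² = 5.641e-06 m²
R₂ = (1.14×10^-6)(13)/(5.641e-06) = 2.627 Ω
R = R₁ + R₂ = 5.19 Ω

5.19 Ω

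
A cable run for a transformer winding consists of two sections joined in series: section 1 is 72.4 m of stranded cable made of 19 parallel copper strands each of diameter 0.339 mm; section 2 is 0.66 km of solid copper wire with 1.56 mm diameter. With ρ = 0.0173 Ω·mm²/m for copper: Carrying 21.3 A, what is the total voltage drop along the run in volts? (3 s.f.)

ρ = 0.0173 Ω·mm²/m = 1.73×10^-8 Ω·m
Section 1: A_strand = π(1.6950e-04)² = 9.026e-08 m²; R₁ = ρL/(N·A_s) = (1.73×10^-8)(72.4)/(19×9.026e-08) = 0.7304 Ω
Section 2: A = π(d/2)² = π(7.8000e-04 m)² = 1.911e-06 m²
R₂ = (1.73×10^-8)(660)/(1.911e-06) = 5.974 Ω
R = R₁ + R₂ = 6.704 Ω
V = IR = 21.3 × 6.704 = 143 V

143 V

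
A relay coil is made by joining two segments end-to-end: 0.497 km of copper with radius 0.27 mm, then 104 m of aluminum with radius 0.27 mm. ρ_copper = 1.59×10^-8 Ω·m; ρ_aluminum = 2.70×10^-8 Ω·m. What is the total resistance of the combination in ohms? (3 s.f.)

46.8 Ω

Segment 1: A = πr² = π(2.7000e-04 m)² = 2.290e-07 m²
R₁ = ρL/A = (1.59×10^-8)(497)/(2.290e-07) = 34.5 Ω
R₂ = (2.70×10^-8)(104)/(2.290e-07) = 12.26 Ω
R = R₁ + R₂ = 46.8 Ω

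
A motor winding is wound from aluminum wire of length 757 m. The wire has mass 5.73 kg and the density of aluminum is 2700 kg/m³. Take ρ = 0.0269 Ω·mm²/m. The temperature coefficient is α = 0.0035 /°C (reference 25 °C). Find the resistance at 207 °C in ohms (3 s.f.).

11.9 Ω

ρ = 0.0269 Ω·mm²/m = 2.69×10^-8 Ω·m
A = m/(density·L) = 5.73/(2700×757) = 2.8035e-06 m²
R = ρL/A = (2.69×10^-8)(757)/(2.8035e-06) = 7.264 Ω
R(207 °C) = 7.264 × (1 + 0.0035×182) = 11.9 Ω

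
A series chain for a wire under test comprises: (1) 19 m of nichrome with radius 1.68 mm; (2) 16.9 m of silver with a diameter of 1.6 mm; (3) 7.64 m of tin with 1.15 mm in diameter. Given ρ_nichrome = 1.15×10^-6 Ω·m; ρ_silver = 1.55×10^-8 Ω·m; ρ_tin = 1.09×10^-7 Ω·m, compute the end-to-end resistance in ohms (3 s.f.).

3.40 Ω

Seg 1: A = πr² = π(1.6800e-03 m)² = 8.867e-06 m²
R_1 = (1.15×10^-6)(19)/(8.867e-06) = 2.464 Ω
Seg 2: A = π(d/2)² = π(8.0000e-04 m)² = 2.011e-06 m²
R_2 = (1.55×10^-8)(16.9)/(2.011e-06) = 0.1303 Ω
Seg 3: A = π(d/2)² = π(5.7500e-04 m)² = 1.039e-06 m²
R_3 = (1.09×10^-7)(7.64)/(1.039e-06) = 0.8017 Ω
R_total = R_1 + R_2 + R_3 = 3.40 Ω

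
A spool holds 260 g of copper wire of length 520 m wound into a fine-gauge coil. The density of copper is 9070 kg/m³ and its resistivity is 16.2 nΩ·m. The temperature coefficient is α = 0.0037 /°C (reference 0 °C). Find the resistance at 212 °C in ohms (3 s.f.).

273 Ω

ρ = 16.2 nΩ·m = 1.62×10^-8 Ω·m
A = m/(density·L) = 0.26/(9070×520) = 5.5127e-08 m²
R = ρL/A = (1.62×10^-8)(520)/(5.5127e-08) = 152.8 Ω
R(212 °C) = 152.8 × (1 + 0.0037×212) = 273 Ω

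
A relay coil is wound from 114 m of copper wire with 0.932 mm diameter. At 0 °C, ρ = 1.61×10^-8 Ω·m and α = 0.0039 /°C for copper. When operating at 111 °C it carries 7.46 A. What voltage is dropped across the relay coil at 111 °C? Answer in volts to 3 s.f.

A = π(d/2)² = π(4.6600e-04 m)² = 6.822e-07 m²
R₍0₎ = ρL/A = (1.61×10^-8)(114)/(6.822e-07) = 2.69 Ω
R₍111₎ = R₍0₎(1 + αΔT) = 2.69 × (1 + 0.0039×111) = 3.855 Ω
V = IR = 7.46 × 3.855 = 28.8 V

28.8 V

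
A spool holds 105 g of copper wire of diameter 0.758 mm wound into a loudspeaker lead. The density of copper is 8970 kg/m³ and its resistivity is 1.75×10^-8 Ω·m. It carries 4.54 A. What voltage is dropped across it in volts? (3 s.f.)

4.57 V

A = π(d/2)² = π(3.7900e-04 m)² = 4.5126e-07 m²
L = m/(density·A) = 0.105/(8970×4.5126e-07) = 25.94 m
R = ρL/A = (1.75×10^-8)(25.94)/(4.5126e-07) = 1.006 Ω
V = IR = 4.54 × 1.006 = 4.57 V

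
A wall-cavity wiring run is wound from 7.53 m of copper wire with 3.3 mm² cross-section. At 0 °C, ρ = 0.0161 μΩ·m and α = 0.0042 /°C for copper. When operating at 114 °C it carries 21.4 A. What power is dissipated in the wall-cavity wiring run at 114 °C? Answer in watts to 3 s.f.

24.9 W

ρ = 0.0161 μΩ·m = 1.61×10^-8 Ω·m
A = 3.3 mm² = 3.300e-06 m²
R₍0₎ = ρL/A = (1.61×10^-8)(7.53)/(3.300e-06) = 0.03674 Ω
R₍114₎ = R₍0₎(1 + αΔT) = 0.03674 × (1 + 0.0042×114) = 0.05433 Ω
P = I²R = (21.4)² × 0.05433 = 24.9 W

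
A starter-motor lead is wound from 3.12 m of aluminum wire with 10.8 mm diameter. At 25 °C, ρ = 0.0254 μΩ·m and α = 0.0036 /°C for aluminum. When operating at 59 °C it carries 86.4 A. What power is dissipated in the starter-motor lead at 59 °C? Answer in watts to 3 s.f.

7.25 W

ρ = 0.0254 μΩ·m = 2.54×10^-8 Ω·m
A = π(d/2)² = π(5.4000e-03 m)² = 9.161e-05 m²
R₍25₎ = ρL/A = (2.54×10^-8)(3.12)/(9.161e-05) = 8.651×10^-4 Ω
R₍59₎ = R₍25₎(1 + αΔT) = 8.651×10^-4 × (1 + 0.0036×34) = 9.710×10^-4 Ω
P = I²R = (86.4)² × 9.710×10^-4 = 7.25 W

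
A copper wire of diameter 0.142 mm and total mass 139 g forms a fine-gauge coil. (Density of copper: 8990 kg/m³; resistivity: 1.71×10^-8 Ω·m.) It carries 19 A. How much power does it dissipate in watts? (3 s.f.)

3.81×10^5 W

A = π(d/2)² = π(7.1000e-05 m)² = 1.5837e-08 m²
L = m/(density·A) = 0.139/(8990×1.5837e-08) = 976.3 m
R = ρL/A = (1.71×10^-8)(976.3)/(1.5837e-08) = 1054 Ω
P = I²R = (19)² × 1054 = 3.81×10^5 W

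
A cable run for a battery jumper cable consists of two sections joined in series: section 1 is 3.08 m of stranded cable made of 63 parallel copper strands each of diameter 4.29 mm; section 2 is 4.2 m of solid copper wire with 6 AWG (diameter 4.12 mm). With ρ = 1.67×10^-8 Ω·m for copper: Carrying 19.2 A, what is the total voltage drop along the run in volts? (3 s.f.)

0.102 V

Section 1: A_strand = π(2.1450e-03)² = 1.445e-05 m²; R₁ = ρL/(N·A_s) = (1.67×10^-8)(3.08)/(63×1.445e-05) = 5.648×10^-5 Ω
Section 2: A = π(4.12/2 mm)² = π(2.0600e-03 m)² = 1.333e-05 m²
R₂ = (1.67×10^-8)(4.2)/(1.333e-05) = 0.005261 Ω
R = R₁ + R₂ = 0.005318 Ω
V = IR = 19.2 × 0.005318 = 0.102 V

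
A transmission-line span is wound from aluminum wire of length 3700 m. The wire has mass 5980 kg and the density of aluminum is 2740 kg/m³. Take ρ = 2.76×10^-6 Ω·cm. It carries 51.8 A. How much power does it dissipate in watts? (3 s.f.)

465 W

ρ = 2.76×10^-6 Ω·cm = 2.76×10^-8 Ω·m
A = m/(density·L) = 5980/(2740×3700) = 5.8986e-04 m²
R = ρL/A = (2.76×10^-8)(3700)/(5.8986e-04) = 0.1731 Ω
P = I²R = (51.8)² × 0.1731 = 465 W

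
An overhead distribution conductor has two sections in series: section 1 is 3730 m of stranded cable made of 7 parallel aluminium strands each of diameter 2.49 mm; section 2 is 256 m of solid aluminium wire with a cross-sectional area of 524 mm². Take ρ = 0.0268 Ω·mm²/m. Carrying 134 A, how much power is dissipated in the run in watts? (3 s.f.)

ρ = 0.0268 Ω·mm²/m = 2.68×10^-8 Ω·m
Section 1: A_strand = π(1.2450e-03)² = 4.870e-06 m²; R₁ = ρL/(N·A_s) = (2.68×10^-8)(3730)/(7×4.870e-06) = 2.933 Ω
Section 2: A = 524 mm² = 5.240e-04 m²
R₂ = (2.68×10^-8)(256)/(5.240e-04) = 0.01309 Ω
R = R₁ + R₂ = 2.946 Ω
P = I²R = (134)² × 2.946 = 52900 W

52900 W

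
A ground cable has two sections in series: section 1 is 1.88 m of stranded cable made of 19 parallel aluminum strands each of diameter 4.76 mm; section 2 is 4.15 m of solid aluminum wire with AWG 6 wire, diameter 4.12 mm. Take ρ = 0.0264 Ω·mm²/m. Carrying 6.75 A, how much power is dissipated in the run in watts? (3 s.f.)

ρ = 0.0264 Ω·mm²/m = 2.64×10^-8 Ω·m
Section 1: A_strand = π(2.3800e-03)² = 1.780e-05 m²; R₁ = ρL/(N·A_s) = (2.64×10^-8)(1.88)/(19×1.780e-05) = 1.468×10^-4 Ω
Section 2: A = π(4.12/2 mm)² = π(2.0600e-03 m)² = 1.333e-05 m²
R₂ = (2.64×10^-8)(4.15)/(1.333e-05) = 0.008218 Ω
R = R₁ + R₂ = 0.008365 Ω
P = I²R = (6.75)² × 0.008365 = 0.381 W

0.381 W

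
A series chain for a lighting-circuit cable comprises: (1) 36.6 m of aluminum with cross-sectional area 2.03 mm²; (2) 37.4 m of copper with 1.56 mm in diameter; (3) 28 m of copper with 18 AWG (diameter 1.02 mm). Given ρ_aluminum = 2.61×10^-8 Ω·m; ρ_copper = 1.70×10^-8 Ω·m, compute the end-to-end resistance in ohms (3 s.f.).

1.39 Ω

Seg 1: A = 2.03 mm² = 2.030e-06 m²
R_1 = (2.61×10^-8)(36.6)/(2.030e-06) = 0.4706 Ω
Seg 2: A = π(d/2)² = π(7.8000e-04 m)² = 1.911e-06 m²
R_2 = (1.70×10^-8)(37.4)/(1.911e-06) = 0.3326 Ω
Seg 3: A = π(1.02/2 mm)² = π(5.1000e-04 m)² = 8.171e-07 m²
R_3 = (1.70×10^-8)(28)/(8.171e-07) = 0.5825 Ω
R_total = R_1 + R_2 + R_3 = 1.39 Ω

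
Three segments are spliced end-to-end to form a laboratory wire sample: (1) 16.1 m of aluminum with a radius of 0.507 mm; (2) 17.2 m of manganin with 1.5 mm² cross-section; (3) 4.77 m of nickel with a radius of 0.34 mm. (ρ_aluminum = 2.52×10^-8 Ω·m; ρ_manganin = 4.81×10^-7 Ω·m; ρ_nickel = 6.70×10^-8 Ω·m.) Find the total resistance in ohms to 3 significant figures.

Seg 1: A = πr² = π(5.0700e-04 m)² = 8.075e-07 m²
R_1 = (2.52×10^-8)(16.1)/(8.075e-07) = 0.5024 Ω
Seg 2: A = 1.5 mm² = 1.500e-06 m²
R_2 = (4.81×10^-7)(17.2)/(1.500e-06) = 5.515 Ω
Seg 3: A = πr² = π(3.4000e-04 m)² = 3.632e-07 m²
R_3 = (6.70×10^-8)(4.77)/(3.632e-07) = 0.88 Ω
R_total = R_1 + R_2 + R_3 = 6.90 Ω

6.90 Ω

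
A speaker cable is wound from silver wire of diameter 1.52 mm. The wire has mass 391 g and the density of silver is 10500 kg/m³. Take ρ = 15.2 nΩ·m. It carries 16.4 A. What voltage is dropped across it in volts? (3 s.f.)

ρ = 15.2 nΩ·m = 1.52×10^-8 Ω·m
A = π(d/2)² = π(7.6000e-04 m)² = 1.8146e-06 m²
L = m/(density·A) = 0.391/(10500×1.8146e-06) = 20.52 m
R = ρL/A = (1.52×10^-8)(20.52)/(1.8146e-06) = 0.1719 Ω
V = IR = 16.4 × 0.1719 = 2.82 V

2.82 V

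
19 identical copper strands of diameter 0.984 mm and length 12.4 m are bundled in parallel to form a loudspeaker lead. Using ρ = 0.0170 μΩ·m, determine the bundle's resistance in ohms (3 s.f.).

ρ = 0.0170 μΩ·m = 1.70×10^-8 Ω·m
A_strand = π(4.9200e-04 m)² = 7.605e-07 m²
R_strand = ρL/A = (1.70×10^-8)(12.4)/(7.605e-07) = 0.2772 Ω
R_total = R_strand/N = 0.2772/19 = 0.0146 Ω

0.0146 Ω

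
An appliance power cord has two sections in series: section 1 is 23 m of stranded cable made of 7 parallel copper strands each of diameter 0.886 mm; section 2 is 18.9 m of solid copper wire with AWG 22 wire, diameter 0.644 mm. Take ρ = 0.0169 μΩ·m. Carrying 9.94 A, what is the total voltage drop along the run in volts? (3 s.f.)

10.6 V

ρ = 0.0169 μΩ·m = 1.69×10^-8 Ω·m
Section 1: A_strand = π(4.4300e-04)² = 6.165e-07 m²; R₁ = ρL/(N·A_s) = (1.69×10^-8)(23)/(7×6.165e-07) = 0.09007 Ω
Section 2: A = π(0.644/2 mm)² = π(3.2200e-04 m)² = 3.257e-07 m²
R₂ = (1.69×10^-8)(18.9)/(3.257e-07) = 0.9806 Ω
R = R₁ + R₂ = 1.071 Ω
V = IR = 9.94 × 1.071 = 10.6 V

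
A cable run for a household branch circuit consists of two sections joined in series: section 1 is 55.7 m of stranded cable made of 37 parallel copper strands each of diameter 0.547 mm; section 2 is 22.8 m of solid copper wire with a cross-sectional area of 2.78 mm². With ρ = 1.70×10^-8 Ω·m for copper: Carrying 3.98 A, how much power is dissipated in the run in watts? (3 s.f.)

Section 1: A_strand = π(2.7350e-04)² = 2.350e-07 m²; R₁ = ρL/(N·A_s) = (1.70×10^-8)(55.7)/(37×2.350e-07) = 0.1089 Ω
Section 2: A = 2.78 mm² = 2.780e-06 m²
R₂ = (1.70×10^-8)(22.8)/(2.780e-06) = 0.1394 Ω
R = R₁ + R₂ = 0.2483 Ω
P = I²R = (3.98)² × 0.2483 = 3.93 W

3.93 W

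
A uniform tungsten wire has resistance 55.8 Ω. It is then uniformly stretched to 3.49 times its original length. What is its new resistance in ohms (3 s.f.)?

Volume constant ⇒ A' = A/k with k = 3.49. R' = ρ(kL)/(A/k) = k²R.
R' = 12.18 × 55.8 = 680 Ω

680 Ω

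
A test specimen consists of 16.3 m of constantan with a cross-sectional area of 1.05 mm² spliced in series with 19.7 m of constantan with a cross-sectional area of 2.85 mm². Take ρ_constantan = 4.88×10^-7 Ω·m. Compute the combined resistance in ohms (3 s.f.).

Segment 1: A = 1.05 mm² = 1.050e-06 m²
R₁ = ρL/A = (4.88×10^-7)(16.3)/(1.050e-06) = 7.576 Ω
Segment 2: A = 2.85 mm² = 2.850e-06 m²
R₂ = (4.88×10^-7)(19.7)/(2.850e-06) = 3.373 Ω
R = R₁ + R₂ = 10.9 Ω

10.9 Ω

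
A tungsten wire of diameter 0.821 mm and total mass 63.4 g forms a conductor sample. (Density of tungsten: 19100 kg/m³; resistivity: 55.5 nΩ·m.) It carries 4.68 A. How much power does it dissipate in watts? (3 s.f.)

ρ = 55.5 nΩ·m = 5.55×10^-8 Ω·m
A = π(d/2)² = π(4.1050e-04 m)² = 5.2939e-07 m²
L = m/(density·A) = 0.0634/(19100×5.2939e-07) = 6.27 m
R = ρL/A = (5.55×10^-8)(6.27)/(5.2939e-07) = 0.6573 Ω
P = I²R = (4.68)² × 0.6573 = 14.4 W

14.4 W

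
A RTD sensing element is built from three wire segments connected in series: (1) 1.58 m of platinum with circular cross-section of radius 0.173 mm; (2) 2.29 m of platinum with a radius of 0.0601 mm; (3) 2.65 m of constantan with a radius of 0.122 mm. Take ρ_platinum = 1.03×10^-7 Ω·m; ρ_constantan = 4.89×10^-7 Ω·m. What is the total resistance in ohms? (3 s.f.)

50.2 Ω

Seg 1: A = πr² = π(1.7300e-04 m)² = 9.402e-08 m²
R_1 = (1.03×10^-7)(1.58)/(9.402e-08) = 1.731 Ω
Seg 2: A = πr² = π(6.0100e-05 m)² = 1.135e-08 m²
R_2 = (1.03×10^-7)(2.29)/(1.135e-08) = 20.79 Ω
Seg 3: A = πr² = π(1.2200e-04 m)² = 4.676e-08 m²
R_3 = (4.89×10^-7)(2.65)/(4.676e-08) = 27.71 Ω
R_total = R_1 + R_2 + R_3 = 50.2 Ω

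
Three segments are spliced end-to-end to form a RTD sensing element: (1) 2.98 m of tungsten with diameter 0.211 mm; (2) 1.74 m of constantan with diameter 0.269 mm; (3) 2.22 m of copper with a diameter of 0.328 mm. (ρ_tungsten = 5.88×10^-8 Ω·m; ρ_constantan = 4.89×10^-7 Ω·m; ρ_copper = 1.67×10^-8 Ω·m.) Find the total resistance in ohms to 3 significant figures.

20.4 Ω

Seg 1: A = π(d/2)² = π(1.0550e-04 m)² = 3.497e-08 m²
R_1 = (5.88×10^-8)(2.98)/(3.497e-08) = 5.011 Ω
Seg 2: A = π(d/2)² = π(1.3450e-04 m)² = 5.683e-08 m²
R_2 = (4.89×10^-7)(1.74)/(5.683e-08) = 14.97 Ω
Seg 3: A = π(d/2)² = π(1.6400e-04 m)² = 8.450e-08 m²
R_3 = (1.67×10^-8)(2.22)/(8.450e-08) = 0.4388 Ω
R_total = R_1 + R_2 + R_3 = 20.4 Ω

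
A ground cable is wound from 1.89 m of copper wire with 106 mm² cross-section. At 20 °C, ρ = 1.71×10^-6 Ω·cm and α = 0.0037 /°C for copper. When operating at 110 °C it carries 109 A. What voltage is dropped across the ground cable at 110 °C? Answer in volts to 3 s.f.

0.0443 V

ρ = 1.71×10^-6 Ω·cm = 1.71×10^-8 Ω·m
A = 106 mm² = 1.060e-04 m²
R₍20₎ = ρL/A = (1.71×10^-8)(1.89)/(1.060e-04) = 3.049×10^-4 Ω
R₍110₎ = R₍20₎(1 + αΔT) = 3.049×10^-4 × (1 + 0.0037×90) = 4.064×10^-4 Ω
V = IR = 109 × 4.064×10^-4 = 0.0443 V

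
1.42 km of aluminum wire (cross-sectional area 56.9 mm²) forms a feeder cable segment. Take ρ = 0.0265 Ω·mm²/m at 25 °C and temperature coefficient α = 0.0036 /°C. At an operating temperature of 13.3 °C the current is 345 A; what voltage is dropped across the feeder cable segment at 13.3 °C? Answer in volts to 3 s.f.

219 V

ρ = 0.0265 Ω·mm²/m = 2.65×10^-8 Ω·m
A = 56.9 mm² = 5.690e-05 m²
R₍25₎ = ρL/A = (2.65×10^-8)(1420)/(5.690e-05) = 0.6613 Ω
R₍13.3₎ = R₍25₎(1 + αΔT) = 0.6613 × (1 + 0.0036×-11.7) = 0.6335 Ω
V = IR = 345 × 0.6335 = 219 V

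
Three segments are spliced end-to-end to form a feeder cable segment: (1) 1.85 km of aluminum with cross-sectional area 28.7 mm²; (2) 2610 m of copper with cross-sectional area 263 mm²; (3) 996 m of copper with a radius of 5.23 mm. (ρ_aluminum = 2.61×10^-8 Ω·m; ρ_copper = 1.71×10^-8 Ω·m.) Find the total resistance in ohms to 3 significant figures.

Seg 1: A = 28.7 mm² = 2.870e-05 m²
R_1 = (2.61×10^-8)(1850)/(2.870e-05) = 1.682 Ω
Seg 2: A = 263 mm² = 2.630e-04 m²
R_2 = (1.71×10^-8)(2610)/(2.630e-04) = 0.1697 Ω
Seg 3: A = πr² = π(5.2300e-03 m)² = 8.593e-05 m²
R_3 = (1.71×10^-8)(996)/(8.593e-05) = 0.1982 Ω
R_total = R_1 + R_2 + R_3 = 2.05 Ω

2.05 Ω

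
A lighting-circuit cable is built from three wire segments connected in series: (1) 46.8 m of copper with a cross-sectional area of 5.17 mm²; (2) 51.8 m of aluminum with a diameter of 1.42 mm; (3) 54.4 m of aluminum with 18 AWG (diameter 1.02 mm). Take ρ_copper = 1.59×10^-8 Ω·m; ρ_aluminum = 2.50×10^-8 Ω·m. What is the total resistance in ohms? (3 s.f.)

2.63 Ω

Seg 1: A = 5.17 mm² = 5.170e-06 m²
R_1 = (1.59×10^-8)(46.8)/(5.170e-06) = 0.1439 Ω
Seg 2: A = π(d/2)² = π(7.1000e-04 m)² = 1.584e-06 m²
R_2 = (2.50×10^-8)(51.8)/(1.584e-06) = 0.8177 Ω
Seg 3: A = π(1.02/2 mm)² = π(5.1000e-04 m)² = 8.171e-07 m²
R_3 = (2.50×10^-8)(54.4)/(8.171e-07) = 1.664 Ω
R_total = R_1 + R_2 + R_3 = 2.63 Ω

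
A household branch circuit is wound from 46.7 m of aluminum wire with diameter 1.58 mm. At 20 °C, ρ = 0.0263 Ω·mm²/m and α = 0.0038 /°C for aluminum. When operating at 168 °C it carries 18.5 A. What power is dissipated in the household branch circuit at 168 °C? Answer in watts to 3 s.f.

ρ = 0.0263 Ω·mm²/m = 2.63×10^-8 Ω·m
A = π(d/2)² = π(7.9000e-04 m)² = 1.961e-06 m²
R₍20₎ = ρL/A = (2.63×10^-8)(46.7)/(1.961e-06) = 0.6264 Ω
R₍168₎ = R₍20₎(1 + αΔT) = 0.6264 × (1 + 0.0038×148) = 0.9787 Ω
P = I²R = (18.5)² × 0.9787 = 335 W

335 W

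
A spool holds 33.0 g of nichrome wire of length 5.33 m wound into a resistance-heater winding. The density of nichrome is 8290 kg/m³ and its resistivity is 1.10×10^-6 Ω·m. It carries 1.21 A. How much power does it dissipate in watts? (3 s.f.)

A = m/(density·L) = 0.033/(8290×5.33) = 7.4685e-07 m²
R = ρL/A = (1.10×10^-6)(5.33)/(7.4685e-07) = 7.85 Ω
P = I²R = (1.21)² × 7.85 = 11.5 W

11.5 W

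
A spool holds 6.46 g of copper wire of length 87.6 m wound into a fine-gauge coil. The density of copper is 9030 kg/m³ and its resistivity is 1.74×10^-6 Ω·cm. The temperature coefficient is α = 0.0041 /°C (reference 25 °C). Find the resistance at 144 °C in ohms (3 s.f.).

ρ = 1.74×10^-6 Ω·cm = 1.74×10^-8 Ω·m
A = m/(density·L) = 0.00646/(9030×87.6) = 8.1666e-09 m²
R = ρL/A = (1.74×10^-8)(87.6)/(8.1666e-09) = 186.6 Ω
R(144 °C) = 186.6 × (1 + 0.0041×119) = 278 Ω

278 Ω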